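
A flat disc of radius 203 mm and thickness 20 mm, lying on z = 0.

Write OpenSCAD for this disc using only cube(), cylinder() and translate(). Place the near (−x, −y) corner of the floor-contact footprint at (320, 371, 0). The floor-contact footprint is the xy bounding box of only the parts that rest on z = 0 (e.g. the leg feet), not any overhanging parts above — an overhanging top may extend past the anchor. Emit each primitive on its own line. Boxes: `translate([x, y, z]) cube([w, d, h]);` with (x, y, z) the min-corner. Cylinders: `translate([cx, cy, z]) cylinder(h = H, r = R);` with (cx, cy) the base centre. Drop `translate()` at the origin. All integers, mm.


translate([523, 574, 0]) cylinder(h = 20, r = 203);


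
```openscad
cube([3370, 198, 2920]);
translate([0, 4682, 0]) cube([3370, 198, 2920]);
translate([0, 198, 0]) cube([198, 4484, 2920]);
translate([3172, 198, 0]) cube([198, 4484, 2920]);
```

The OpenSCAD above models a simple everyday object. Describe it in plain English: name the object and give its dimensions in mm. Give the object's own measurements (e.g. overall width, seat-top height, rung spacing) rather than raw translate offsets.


The wall frame of a small rectangular building: four walls, each 2920 mm tall and 198 mm thick, enclosing a footprint 3370 mm (x) by 4880 mm (y) outside-to-outside, with no floor or roof. The front and back walls (the −y and +y sides) span the full width; the two side walls fit between them.


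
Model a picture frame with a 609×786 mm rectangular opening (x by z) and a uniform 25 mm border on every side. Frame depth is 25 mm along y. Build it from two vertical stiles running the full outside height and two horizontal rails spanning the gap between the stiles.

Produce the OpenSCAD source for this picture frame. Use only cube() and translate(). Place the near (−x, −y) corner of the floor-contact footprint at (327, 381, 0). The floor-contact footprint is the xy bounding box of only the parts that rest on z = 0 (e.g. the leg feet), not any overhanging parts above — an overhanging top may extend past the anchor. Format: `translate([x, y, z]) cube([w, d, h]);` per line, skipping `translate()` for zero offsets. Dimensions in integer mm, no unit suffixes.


translate([327, 381, 0]) cube([25, 25, 836]);
translate([961, 381, 0]) cube([25, 25, 836]);
translate([352, 381, 0]) cube([609, 25, 25]);
translate([352, 381, 811]) cube([609, 25, 25]);


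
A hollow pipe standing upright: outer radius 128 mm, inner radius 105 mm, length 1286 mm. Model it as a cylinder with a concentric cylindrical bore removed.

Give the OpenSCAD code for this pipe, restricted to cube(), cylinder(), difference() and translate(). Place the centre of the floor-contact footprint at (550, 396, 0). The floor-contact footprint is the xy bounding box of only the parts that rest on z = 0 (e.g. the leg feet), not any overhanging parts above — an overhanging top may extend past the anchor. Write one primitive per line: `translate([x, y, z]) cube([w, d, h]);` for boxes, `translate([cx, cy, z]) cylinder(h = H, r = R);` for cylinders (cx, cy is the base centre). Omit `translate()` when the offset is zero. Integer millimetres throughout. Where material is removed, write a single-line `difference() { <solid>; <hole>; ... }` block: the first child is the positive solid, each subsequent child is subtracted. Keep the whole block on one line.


difference() { translate([550, 396, 0]) cylinder(h = 1286, r = 128); translate([550, 396, 0]) cylinder(h = 1286, r = 105); }


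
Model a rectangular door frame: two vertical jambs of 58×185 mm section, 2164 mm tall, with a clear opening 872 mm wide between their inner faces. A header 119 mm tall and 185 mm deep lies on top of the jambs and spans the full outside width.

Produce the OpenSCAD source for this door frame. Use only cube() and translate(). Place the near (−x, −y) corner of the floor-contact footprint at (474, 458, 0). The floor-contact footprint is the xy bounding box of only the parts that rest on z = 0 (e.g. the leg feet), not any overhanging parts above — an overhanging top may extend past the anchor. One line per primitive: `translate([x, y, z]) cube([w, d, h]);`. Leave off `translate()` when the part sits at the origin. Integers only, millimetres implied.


translate([474, 458, 0]) cube([58, 185, 2164]);
translate([1404, 458, 0]) cube([58, 185, 2164]);
translate([474, 458, 2164]) cube([988, 185, 119]);


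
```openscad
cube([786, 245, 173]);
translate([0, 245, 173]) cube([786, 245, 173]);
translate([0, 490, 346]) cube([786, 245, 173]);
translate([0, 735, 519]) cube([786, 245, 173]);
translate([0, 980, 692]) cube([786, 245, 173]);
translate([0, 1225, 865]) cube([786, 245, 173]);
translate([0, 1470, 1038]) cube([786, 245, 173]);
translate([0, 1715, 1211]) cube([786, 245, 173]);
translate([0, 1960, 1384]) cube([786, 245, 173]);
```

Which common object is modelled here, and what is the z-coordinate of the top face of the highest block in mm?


A staircase. The total rise is 1557 mm.

9 identical blocks, each offset up and back from the previous — a staircase. Each step is 173 mm tall and there are 9 of them, so the total rise is 9 × 173 = 1557 mm.


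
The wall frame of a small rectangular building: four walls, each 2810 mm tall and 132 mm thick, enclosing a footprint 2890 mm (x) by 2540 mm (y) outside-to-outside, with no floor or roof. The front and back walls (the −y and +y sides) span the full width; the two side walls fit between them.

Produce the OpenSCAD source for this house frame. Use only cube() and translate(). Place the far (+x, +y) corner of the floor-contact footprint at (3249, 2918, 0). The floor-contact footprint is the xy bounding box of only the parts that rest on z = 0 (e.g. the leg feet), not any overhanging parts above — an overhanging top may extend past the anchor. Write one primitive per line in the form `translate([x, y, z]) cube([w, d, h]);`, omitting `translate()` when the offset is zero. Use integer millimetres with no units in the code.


translate([359, 378, 0]) cube([2890, 132, 2810]);
translate([359, 2786, 0]) cube([2890, 132, 2810]);
translate([359, 510, 0]) cube([132, 2276, 2810]);
translate([3117, 510, 0]) cube([132, 2276, 2810]);


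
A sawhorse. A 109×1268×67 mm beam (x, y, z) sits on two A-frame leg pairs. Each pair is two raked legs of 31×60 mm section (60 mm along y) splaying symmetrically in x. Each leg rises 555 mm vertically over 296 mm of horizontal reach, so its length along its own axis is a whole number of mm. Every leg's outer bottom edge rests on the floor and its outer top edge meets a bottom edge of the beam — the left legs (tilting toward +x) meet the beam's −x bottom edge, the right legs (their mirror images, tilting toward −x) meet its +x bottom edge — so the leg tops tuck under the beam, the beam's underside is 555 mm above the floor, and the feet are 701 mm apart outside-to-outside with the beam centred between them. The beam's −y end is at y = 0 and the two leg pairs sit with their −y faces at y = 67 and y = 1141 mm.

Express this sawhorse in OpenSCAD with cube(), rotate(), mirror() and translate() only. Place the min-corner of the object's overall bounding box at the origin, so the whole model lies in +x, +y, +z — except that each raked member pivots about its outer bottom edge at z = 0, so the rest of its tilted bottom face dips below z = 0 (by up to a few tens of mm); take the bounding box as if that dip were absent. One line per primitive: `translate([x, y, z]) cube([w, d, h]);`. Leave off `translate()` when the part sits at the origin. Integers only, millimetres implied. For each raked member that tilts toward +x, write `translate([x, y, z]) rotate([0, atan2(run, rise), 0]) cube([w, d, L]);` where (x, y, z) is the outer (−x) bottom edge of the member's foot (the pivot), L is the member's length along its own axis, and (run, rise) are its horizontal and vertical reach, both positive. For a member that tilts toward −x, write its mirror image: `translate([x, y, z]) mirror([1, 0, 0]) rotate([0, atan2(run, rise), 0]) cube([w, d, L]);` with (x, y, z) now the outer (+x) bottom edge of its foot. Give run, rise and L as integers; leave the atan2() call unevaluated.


// leg length = √(296² + 555²) = 629
// right-leg outer foot x = 2·296 + 109 = 701
// beam min-corner = (296, 0, 555)
translate([296, 0, 555]) cube([109, 1268, 67]);
translate([0, 67, 0]) rotate([0, atan2(296, 555), 0]) cube([31, 60, 629]);
translate([701, 67, 0]) mirror([1, 0, 0]) rotate([0, atan2(296, 555), 0]) cube([31, 60, 629]);
translate([0, 1141, 0]) rotate([0, atan2(296, 555), 0]) cube([31, 60, 629]);
translate([701, 1141, 0]) mirror([1, 0, 0]) rotate([0, atan2(296, 555), 0]) cube([31, 60, 629]);


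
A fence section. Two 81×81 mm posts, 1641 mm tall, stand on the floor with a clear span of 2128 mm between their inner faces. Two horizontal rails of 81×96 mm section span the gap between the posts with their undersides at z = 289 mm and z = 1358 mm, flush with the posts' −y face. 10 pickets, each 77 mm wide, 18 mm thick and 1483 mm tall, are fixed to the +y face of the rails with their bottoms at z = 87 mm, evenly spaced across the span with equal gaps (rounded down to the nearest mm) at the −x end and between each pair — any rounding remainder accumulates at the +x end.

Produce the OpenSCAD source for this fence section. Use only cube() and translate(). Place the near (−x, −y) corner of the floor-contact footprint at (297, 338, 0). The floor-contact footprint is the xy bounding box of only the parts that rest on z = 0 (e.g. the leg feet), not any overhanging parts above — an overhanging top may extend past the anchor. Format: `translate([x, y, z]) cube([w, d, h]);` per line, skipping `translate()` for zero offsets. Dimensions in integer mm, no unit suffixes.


translate([297, 338, 0]) cube([81, 81, 1641]);
translate([2506, 338, 0]) cube([81, 81, 1641]);
translate([378, 338, 289]) cube([2128, 81, 96]);
translate([378, 338, 1358]) cube([2128, 81, 96]);
translate([501, 419, 87]) cube([77, 18, 1483]);
translate([701, 419, 87]) cube([77, 18, 1483]);
translate([901, 419, 87]) cube([77, 18, 1483]);
translate([1101, 419, 87]) cube([77, 18, 1483]);
translate([1301, 419, 87]) cube([77, 18, 1483]);
translate([1501, 419, 87]) cube([77, 18, 1483]);
translate([1701, 419, 87]) cube([77, 18, 1483]);
translate([1901, 419, 87]) cube([77, 18, 1483]);
translate([2101, 419, 87]) cube([77, 18, 1483]);
translate([2301, 419, 87]) cube([77, 18, 1483]);


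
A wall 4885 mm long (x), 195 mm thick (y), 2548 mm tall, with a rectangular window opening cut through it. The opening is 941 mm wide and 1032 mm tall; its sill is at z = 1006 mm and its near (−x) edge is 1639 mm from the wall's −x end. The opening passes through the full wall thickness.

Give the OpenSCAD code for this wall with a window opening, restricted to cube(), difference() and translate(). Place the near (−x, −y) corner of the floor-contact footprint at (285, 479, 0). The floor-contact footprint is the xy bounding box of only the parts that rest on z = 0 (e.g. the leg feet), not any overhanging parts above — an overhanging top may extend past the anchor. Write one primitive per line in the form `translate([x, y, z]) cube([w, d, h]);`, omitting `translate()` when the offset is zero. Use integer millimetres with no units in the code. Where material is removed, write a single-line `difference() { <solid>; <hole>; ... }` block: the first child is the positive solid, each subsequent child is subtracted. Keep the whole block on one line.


difference() { translate([285, 479, 0]) cube([4885, 195, 2548]); translate([1924, 479, 1006]) cube([941, 195, 1032]); }


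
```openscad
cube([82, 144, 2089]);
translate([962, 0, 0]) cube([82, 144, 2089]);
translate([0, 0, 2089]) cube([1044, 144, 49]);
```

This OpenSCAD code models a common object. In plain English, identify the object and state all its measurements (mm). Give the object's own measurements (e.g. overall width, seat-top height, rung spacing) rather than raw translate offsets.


A door frame. The clear opening is 880 mm wide and 2089 mm high. Two 82 mm wide jambs, 144 mm deep, stand either side of the opening from the floor to the top of the opening. A 49 mm thick head sits across the top of both jambs, spanning the full outside width of the frame.


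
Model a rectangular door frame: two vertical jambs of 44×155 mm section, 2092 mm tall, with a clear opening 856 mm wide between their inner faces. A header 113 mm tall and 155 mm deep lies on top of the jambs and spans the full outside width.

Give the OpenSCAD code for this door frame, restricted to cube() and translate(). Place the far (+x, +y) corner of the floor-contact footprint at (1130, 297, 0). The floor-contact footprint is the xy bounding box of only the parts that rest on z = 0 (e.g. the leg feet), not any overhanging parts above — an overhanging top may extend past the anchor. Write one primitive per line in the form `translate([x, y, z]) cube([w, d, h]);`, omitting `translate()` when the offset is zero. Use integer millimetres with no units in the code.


translate([186, 142, 0]) cube([44, 155, 2092]);
translate([1086, 142, 0]) cube([44, 155, 2092]);
translate([186, 142, 2092]) cube([944, 155, 113]);


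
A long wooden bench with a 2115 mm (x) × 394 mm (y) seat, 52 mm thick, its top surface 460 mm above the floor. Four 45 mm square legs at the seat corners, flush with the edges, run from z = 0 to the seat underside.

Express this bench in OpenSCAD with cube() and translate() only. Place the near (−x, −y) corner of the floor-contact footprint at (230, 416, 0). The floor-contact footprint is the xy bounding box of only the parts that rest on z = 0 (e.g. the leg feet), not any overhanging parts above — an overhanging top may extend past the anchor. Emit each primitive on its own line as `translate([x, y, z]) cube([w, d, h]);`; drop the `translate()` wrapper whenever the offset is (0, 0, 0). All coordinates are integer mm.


// leg_h = 460 − 52 = 408
translate([230, 416, 408]) cube([2115, 394, 52]);
translate([230, 416, 0]) cube([45, 45, 408]);
translate([230, 765, 0]) cube([45, 45, 408]);
translate([2300, 416, 0]) cube([45, 45, 408]);
translate([2300, 765, 0]) cube([45, 45, 408]);


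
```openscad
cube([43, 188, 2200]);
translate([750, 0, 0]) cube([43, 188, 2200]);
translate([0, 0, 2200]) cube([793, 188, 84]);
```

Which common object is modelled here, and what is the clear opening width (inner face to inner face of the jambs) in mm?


A door frame. The clear opening width is 707 mm.

Two 2200 mm tall posts with a header on top — a door frame. The left jamb is 43 mm wide at x = 0; the right jamb starts at x = 750. The clear opening is 750 − 43 = 707 mm.


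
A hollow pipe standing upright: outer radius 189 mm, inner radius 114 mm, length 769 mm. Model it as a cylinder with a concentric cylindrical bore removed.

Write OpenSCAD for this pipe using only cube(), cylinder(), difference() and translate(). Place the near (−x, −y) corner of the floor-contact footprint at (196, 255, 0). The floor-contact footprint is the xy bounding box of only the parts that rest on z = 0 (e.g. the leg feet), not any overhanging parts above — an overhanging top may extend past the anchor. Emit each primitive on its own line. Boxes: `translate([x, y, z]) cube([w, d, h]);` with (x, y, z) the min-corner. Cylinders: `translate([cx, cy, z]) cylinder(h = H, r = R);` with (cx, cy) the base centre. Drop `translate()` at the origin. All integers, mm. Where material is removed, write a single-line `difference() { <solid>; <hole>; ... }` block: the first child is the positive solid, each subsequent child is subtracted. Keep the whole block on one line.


difference() { translate([385, 444, 0]) cylinder(h = 769, r = 189); translate([385, 444, 0]) cylinder(h = 769, r = 114); }


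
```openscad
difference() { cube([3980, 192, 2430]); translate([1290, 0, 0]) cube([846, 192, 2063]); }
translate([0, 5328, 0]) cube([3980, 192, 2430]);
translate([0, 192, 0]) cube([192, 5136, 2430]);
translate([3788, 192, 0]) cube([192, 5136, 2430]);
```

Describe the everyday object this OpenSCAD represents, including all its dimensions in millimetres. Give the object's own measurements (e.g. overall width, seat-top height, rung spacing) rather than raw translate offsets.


A single room: four walls, each 2430 mm tall and 192 mm thick, enclosing an outside footprint 3980×5520 mm (x × y), no floor or roof. The front and back walls (−y and +y sides) run the full x-width; the side walls fit between their inner faces. A door opening 846 mm wide and 2063 mm tall is cut through the front wall from the floor up, its −x edge 1290 mm from the wall's −x end.


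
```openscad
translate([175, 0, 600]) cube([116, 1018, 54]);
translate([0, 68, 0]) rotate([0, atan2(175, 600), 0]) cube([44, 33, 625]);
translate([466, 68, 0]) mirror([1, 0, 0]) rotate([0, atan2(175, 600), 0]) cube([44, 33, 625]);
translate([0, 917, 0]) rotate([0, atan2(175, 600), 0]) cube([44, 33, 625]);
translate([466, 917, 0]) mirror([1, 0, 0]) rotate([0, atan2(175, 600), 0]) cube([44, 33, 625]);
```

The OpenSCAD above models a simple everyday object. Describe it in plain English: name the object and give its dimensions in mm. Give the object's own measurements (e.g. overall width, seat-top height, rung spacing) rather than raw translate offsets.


A sawhorse. A 116×1018×54 mm beam (x, y, z) sits on two A-frame leg pairs. Each pair is two raked legs of 44×33 mm section (33 mm along y) splaying symmetrically in x. Each leg rises 600 mm vertically over 175 mm of horizontal reach and is 625 mm long along its own axis. Every leg's outer bottom edge rests on the floor and its outer top edge meets a bottom edge of the beam — the left legs (tilting toward +x) meet the beam's −x bottom edge, the right legs (their mirror images, tilting toward −x) meet its +x bottom edge — so the leg tops tuck under the beam, the beam's underside is 600 mm above the floor, and the feet are 466 mm apart outside-to-outside with the beam centred between them. The two leg pairs are set in 68 mm from either end of the beam.


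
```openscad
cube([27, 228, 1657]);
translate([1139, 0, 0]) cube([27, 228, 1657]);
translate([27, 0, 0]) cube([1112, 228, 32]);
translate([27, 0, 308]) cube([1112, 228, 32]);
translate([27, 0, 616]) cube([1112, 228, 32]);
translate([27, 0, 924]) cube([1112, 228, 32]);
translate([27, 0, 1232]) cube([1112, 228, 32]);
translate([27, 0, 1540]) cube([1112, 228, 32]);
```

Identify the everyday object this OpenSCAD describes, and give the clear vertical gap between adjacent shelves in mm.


A bookshelf. The clear shelf gap is 276 mm.

Two tall side panels with 6 horizontal boards between them — a bookshelf. The first two shelf undersides are at z = 0 and z = 308; with shelf thickness 32, the clear gap is 308 − 0 − 32 = 276 mm.


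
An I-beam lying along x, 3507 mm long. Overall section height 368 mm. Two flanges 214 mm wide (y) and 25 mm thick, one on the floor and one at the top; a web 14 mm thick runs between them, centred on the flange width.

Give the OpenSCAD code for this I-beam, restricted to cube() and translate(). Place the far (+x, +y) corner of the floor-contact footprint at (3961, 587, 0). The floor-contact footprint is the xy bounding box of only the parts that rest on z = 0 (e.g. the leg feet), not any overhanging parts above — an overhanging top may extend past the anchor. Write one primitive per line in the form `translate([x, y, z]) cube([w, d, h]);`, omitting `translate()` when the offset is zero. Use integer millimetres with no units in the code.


translate([454, 373, 0]) cube([3507, 214, 25]);
translate([454, 473, 25]) cube([3507, 14, 318]);
translate([454, 373, 343]) cube([3507, 214, 25]);


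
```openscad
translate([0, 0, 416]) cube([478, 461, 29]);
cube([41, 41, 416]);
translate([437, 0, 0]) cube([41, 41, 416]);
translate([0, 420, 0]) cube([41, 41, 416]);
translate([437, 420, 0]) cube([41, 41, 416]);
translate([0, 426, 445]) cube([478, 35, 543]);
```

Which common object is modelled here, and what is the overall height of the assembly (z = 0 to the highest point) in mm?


A chair. The overall height is 988 mm.

A slab on four corner posts with a tall panel at the back — a chair. The seat slab sits at z = 416 with thickness 29, and the 543 mm backrest starts at the seat top, so the overall height is 416 + 29 + 543 = 988 mm.


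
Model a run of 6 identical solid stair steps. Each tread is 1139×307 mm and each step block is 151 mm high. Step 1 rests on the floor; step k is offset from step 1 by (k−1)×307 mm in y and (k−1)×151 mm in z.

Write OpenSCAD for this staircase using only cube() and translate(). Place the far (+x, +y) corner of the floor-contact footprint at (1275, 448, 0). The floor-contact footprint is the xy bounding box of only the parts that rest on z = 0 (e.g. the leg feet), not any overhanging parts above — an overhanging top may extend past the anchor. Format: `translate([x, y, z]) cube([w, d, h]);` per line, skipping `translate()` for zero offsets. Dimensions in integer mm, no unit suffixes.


translate([136, 141, 0]) cube([1139, 307, 151]);
translate([136, 448, 151]) cube([1139, 307, 151]);
translate([136, 755, 302]) cube([1139, 307, 151]);
translate([136, 1062, 453]) cube([1139, 307, 151]);
translate([136, 1369, 604]) cube([1139, 307, 151]);
translate([136, 1676, 755]) cube([1139, 307, 151]);


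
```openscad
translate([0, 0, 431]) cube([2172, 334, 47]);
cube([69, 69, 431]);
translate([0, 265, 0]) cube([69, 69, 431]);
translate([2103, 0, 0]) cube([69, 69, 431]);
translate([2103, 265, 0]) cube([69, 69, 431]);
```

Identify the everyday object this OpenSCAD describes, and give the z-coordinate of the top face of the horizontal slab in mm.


A bench. The seat-top height is 478 mm.

A long slab on four corner posts — a bench. The slab sits at z = 431 with thickness 47, so the top is 431 + 47 = 478 mm.


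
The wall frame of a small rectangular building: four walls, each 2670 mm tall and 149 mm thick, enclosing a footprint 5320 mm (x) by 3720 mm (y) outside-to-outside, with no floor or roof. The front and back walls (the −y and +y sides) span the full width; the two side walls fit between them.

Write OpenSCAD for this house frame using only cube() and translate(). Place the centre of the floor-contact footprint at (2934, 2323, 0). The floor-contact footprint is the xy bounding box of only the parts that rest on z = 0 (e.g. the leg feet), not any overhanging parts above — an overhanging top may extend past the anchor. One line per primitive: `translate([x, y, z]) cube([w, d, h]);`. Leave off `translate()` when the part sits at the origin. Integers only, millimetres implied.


translate([274, 463, 0]) cube([5320, 149, 2670]);
translate([274, 4034, 0]) cube([5320, 149, 2670]);
translate([274, 612, 0]) cube([149, 3422, 2670]);
translate([5445, 612, 0]) cube([149, 3422, 2670]);


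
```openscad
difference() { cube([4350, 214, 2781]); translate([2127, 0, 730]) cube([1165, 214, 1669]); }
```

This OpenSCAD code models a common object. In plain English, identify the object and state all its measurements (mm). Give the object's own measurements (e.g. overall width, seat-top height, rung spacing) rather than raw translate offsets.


A wall 4350 mm long (x), 214 mm thick (y), 2781 mm tall, with a rectangular window opening cut through it. The opening is 1165 mm wide and 1669 mm tall; its sill is at z = 730 mm and its near (−x) edge is 2127 mm from the wall's −x end. The opening passes through the full wall thickness.


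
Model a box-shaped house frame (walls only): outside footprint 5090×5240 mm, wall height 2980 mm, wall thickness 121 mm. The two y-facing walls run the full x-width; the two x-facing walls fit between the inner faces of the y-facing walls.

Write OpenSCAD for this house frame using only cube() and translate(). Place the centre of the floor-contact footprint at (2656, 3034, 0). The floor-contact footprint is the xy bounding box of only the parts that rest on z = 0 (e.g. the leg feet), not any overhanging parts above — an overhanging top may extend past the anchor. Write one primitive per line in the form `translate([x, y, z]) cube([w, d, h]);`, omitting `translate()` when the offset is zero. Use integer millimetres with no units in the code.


translate([111, 414, 0]) cube([5090, 121, 2980]);
translate([111, 5533, 0]) cube([5090, 121, 2980]);
translate([111, 535, 0]) cube([121, 4998, 2980]);
translate([5080, 535, 0]) cube([121, 4998, 2980]);


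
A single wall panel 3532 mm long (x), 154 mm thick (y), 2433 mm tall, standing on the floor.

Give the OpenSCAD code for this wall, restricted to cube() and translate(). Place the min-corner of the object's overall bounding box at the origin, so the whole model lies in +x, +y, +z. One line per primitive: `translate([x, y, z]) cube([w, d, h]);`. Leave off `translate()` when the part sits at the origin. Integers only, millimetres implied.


cube([3532, 154, 2433]);


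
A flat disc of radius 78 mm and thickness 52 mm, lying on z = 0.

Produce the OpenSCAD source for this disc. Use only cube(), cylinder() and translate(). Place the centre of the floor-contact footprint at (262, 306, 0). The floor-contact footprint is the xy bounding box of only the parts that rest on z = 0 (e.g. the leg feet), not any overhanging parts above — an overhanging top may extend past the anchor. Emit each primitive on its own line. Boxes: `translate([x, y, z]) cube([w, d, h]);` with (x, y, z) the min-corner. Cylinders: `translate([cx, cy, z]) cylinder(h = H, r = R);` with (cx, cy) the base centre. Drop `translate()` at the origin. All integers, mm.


translate([262, 306, 0]) cylinder(h = 52, r = 78);


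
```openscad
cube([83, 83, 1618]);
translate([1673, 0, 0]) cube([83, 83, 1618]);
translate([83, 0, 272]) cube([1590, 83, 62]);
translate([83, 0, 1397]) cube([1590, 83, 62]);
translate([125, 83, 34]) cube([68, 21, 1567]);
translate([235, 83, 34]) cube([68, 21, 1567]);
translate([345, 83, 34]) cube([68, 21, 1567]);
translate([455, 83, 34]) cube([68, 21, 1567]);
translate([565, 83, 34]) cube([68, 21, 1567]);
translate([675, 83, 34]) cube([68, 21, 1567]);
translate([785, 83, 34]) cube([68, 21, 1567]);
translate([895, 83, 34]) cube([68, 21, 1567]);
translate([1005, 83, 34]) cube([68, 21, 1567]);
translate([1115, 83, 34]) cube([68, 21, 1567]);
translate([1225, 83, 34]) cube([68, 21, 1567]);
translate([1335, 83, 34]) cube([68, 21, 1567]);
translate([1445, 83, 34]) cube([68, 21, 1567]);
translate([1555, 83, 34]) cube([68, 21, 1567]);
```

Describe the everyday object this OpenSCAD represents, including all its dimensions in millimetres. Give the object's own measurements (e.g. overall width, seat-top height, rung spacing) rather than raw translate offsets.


A fence section. Two 83×83 mm posts, 1618 mm tall, stand on the floor with a clear span of 1590 mm between their inner faces. Two horizontal rails of 83×62 mm section span the gap between the posts with their undersides at z = 272 mm and z = 1397 mm, flush with the posts' −y face. 14 pickets, each 68 mm wide, 21 mm thick and 1567 mm tall, are fixed to the +y face of the rails with their bottoms at z = 34 mm, spaced across the span with a 42 mm gap after the −x post and between neighbouring pickets, with 50 mm left before the +x post.


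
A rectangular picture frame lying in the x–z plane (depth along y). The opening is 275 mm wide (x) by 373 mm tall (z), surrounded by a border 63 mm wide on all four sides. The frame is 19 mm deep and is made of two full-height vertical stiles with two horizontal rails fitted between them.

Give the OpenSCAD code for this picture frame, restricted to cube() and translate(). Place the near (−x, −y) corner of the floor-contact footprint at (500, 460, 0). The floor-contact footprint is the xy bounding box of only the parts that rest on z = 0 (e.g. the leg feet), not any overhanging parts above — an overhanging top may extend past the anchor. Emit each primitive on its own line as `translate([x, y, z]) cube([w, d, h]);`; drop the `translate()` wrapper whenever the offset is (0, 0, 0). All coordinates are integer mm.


translate([500, 460, 0]) cube([63, 19, 499]);
translate([838, 460, 0]) cube([63, 19, 499]);
translate([563, 460, 0]) cube([275, 19, 63]);
translate([563, 460, 436]) cube([275, 19, 63]);


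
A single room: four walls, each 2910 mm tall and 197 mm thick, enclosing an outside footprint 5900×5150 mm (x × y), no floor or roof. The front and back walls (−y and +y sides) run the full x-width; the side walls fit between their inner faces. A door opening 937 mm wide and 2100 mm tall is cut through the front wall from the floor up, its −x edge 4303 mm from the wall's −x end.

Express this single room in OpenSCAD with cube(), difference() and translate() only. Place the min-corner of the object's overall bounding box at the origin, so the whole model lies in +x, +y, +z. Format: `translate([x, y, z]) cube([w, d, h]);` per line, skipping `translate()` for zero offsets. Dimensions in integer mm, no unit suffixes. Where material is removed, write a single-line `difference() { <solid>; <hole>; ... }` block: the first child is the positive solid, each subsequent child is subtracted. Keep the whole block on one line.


difference() { cube([5900, 197, 2910]); translate([4303, 0, 0]) cube([937, 197, 2100]); }
translate([0, 4953, 0]) cube([5900, 197, 2910]);
translate([0, 197, 0]) cube([197, 4756, 2910]);
translate([5703, 197, 0]) cube([197, 4756, 2910]);


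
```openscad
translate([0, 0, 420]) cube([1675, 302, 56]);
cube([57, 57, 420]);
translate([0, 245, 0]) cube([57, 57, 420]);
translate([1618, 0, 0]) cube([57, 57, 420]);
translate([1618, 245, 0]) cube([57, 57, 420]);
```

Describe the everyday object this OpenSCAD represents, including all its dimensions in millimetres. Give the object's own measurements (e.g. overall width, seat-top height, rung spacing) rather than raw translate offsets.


A bench: a 1675×302 mm seat slab, 56 mm thick, top at z = 476 mm, on four 57×57 mm square legs flush with the seat corners and standing on z = 0.


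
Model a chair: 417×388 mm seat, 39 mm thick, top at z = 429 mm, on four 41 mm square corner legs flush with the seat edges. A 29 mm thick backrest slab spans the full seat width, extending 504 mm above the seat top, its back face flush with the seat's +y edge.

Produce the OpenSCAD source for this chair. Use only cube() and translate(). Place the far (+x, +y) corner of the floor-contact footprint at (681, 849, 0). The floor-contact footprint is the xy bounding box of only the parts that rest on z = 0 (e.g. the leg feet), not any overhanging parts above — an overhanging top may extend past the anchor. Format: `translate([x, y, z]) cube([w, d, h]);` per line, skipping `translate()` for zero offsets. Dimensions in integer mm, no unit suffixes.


// leg_h = 429 - 39 = 390
translate([264, 461, 390]) cube([417, 388, 39]);
translate([264, 461, 0]) cube([41, 41, 390]);
translate([640, 461, 0]) cube([41, 41, 390]);
translate([264, 808, 0]) cube([41, 41, 390]);
translate([640, 808, 0]) cube([41, 41, 390]);
translate([264, 820, 429]) cube([417, 29, 504]);


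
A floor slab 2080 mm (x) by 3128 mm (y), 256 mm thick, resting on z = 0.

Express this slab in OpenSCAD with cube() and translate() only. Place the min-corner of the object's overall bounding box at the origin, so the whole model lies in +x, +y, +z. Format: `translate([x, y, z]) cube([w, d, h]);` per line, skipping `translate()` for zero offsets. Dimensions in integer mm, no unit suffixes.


cube([2080, 3128, 256]);


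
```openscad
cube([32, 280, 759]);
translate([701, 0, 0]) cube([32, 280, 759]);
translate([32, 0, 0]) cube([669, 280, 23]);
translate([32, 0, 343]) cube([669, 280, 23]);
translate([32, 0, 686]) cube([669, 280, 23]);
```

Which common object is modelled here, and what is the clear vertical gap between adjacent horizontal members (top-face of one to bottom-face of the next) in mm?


A bookshelf. The clear shelf gap is 320 mm.

Two tall side panels with 3 horizontal boards between them — a bookshelf. The first two shelf undersides are at z = 0 and z = 343; with shelf thickness 23, the clear gap is 343 − 0 − 23 = 320 mm.


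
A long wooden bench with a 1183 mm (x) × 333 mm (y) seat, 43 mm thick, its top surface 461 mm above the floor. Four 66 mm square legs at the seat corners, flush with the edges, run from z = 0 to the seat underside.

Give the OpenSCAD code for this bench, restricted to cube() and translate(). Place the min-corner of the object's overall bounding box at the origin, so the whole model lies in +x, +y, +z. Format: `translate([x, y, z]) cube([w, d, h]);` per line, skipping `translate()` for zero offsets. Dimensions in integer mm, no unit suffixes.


translate([0, 0, 418]) cube([1183, 333, 43]);
cube([66, 66, 418]);
translate([0, 267, 0]) cube([66, 66, 418]);
translate([1117, 0, 0]) cube([66, 66, 418]);
translate([1117, 267, 0]) cube([66, 66, 418]);


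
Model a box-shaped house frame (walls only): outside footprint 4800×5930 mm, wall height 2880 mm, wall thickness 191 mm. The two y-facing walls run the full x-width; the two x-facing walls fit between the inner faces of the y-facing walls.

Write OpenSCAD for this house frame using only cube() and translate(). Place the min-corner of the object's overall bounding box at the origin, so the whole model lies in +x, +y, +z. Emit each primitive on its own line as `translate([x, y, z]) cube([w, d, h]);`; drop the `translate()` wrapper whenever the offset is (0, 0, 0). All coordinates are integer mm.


cube([4800, 191, 2880]);
translate([0, 5739, 0]) cube([4800, 191, 2880]);
translate([0, 191, 0]) cube([191, 5548, 2880]);
translate([4609, 191, 0]) cube([191, 5548, 2880]);


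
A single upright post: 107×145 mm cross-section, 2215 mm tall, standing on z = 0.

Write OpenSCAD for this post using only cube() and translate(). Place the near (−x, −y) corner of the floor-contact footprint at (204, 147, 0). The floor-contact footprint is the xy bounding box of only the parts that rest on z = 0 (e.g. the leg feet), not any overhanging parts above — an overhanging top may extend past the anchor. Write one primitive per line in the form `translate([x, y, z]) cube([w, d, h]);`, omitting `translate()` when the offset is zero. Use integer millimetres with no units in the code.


translate([204, 147, 0]) cube([107, 145, 2215]);


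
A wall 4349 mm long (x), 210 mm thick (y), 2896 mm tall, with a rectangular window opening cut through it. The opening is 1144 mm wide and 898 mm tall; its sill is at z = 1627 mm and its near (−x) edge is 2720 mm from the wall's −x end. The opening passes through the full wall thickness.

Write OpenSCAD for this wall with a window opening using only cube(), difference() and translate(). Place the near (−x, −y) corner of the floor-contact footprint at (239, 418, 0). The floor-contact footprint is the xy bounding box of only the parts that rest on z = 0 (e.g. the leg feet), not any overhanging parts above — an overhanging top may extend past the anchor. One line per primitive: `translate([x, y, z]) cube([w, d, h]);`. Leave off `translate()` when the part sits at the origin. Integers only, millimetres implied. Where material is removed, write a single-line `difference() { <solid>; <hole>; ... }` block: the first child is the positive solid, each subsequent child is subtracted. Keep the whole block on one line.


difference() { translate([239, 418, 0]) cube([4349, 210, 2896]); translate([2959, 418, 1627]) cube([1144, 210, 898]); }


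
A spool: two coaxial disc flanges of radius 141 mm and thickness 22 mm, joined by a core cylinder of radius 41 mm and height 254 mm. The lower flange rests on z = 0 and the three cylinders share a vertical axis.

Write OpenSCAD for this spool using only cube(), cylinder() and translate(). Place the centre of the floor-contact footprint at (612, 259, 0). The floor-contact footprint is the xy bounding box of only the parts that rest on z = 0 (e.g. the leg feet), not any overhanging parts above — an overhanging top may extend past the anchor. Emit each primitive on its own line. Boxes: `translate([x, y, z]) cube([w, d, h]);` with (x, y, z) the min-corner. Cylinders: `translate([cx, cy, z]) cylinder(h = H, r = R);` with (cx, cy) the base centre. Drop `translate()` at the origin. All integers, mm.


translate([612, 259, 0]) cylinder(h = 22, r = 141);
translate([612, 259, 22]) cylinder(h = 254, r = 41);
translate([612, 259, 276]) cylinder(h = 22, r = 141);


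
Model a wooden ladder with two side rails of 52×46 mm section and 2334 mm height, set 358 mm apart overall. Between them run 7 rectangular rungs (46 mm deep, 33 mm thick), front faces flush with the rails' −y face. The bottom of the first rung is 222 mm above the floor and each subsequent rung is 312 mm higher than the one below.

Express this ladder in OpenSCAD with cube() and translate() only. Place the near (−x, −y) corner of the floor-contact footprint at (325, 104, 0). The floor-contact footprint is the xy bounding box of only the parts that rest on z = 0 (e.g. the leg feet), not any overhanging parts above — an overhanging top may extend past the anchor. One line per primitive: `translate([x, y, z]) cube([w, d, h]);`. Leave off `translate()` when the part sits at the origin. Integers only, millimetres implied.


// rung span = 358 - 2*52 = 254
// rung[k] z = 222 + k*312
translate([325, 104, 0]) cube([52, 46, 2334]);
translate([631, 104, 0]) cube([52, 46, 2334]);
translate([377, 104, 222]) cube([254, 46, 33]);
translate([377, 104, 534]) cube([254, 46, 33]);
translate([377, 104, 846]) cube([254, 46, 33]);
translate([377, 104, 1158]) cube([254, 46, 33]);
translate([377, 104, 1470]) cube([254, 46, 33]);
translate([377, 104, 1782]) cube([254, 46, 33]);
translate([377, 104, 2094]) cube([254, 46, 33]);


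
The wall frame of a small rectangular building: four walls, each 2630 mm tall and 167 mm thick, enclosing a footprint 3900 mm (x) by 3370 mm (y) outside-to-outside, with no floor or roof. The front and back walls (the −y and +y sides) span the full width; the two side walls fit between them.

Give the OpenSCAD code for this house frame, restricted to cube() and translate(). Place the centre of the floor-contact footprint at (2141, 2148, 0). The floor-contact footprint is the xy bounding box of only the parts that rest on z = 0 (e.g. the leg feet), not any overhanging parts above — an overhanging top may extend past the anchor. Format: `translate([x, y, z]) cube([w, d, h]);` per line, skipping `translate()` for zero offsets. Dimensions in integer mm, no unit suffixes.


translate([191, 463, 0]) cube([3900, 167, 2630]);
translate([191, 3666, 0]) cube([3900, 167, 2630]);
translate([191, 630, 0]) cube([167, 3036, 2630]);
translate([3924, 630, 0]) cube([167, 3036, 2630]);


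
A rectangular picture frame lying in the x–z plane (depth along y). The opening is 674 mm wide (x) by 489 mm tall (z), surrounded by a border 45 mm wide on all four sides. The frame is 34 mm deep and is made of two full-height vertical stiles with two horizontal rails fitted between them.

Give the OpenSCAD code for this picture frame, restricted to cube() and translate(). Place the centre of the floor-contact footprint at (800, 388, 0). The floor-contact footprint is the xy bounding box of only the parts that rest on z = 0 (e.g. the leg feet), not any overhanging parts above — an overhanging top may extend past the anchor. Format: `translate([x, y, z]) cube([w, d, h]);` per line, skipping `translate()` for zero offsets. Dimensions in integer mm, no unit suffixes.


translate([418, 371, 0]) cube([45, 34, 579]);
translate([1137, 371, 0]) cube([45, 34, 579]);
translate([463, 371, 0]) cube([674, 34, 45]);
translate([463, 371, 534]) cube([674, 34, 45]);


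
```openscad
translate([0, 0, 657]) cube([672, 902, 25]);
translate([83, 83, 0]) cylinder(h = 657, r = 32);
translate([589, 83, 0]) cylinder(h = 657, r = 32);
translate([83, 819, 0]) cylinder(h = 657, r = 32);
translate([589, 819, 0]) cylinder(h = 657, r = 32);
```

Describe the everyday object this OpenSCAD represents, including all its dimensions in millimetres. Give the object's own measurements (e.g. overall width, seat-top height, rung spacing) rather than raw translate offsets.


A table: top 672 mm (x) × 902 mm (y), 25 mm thick, upper face at z = 682 mm, on four round legs of 64 mm diameter, each leg's bounding box inset 51 mm from the nearest pair of top edges from z = 0 to the bottom of the top.
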